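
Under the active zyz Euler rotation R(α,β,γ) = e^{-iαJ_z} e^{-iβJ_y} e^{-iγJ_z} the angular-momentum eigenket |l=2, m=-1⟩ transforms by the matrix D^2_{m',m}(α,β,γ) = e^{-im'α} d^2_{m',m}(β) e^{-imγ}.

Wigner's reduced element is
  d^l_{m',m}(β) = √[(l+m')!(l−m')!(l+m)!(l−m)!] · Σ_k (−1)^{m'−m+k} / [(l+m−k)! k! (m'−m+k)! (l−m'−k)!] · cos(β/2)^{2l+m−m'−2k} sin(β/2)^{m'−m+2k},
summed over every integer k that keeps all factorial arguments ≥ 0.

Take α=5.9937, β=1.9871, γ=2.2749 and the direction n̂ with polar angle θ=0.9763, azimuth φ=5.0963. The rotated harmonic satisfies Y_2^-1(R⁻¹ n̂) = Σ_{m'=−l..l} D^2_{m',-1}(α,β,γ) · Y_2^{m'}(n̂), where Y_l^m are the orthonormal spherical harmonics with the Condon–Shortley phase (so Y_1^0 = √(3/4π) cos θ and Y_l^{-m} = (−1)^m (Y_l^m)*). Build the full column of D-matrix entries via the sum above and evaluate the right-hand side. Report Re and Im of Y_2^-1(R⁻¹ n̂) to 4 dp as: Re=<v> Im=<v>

Need the full column D^2_{m',-1} for m'=−2..2 at α=5.9937, β=1.9871, γ=2.2749.
cos(β/2)=0.545719, sin(β/2)=0.837969
d^2_{-2,-1}: single k=1 term ⇒ +0.272373;  D = -0.033994+0.270243i
d^2_{-1,-1}: k∈[0..1] ⇒ +0.088690 -0.627356 = -0.538666;  D = +0.216997-0.493025i
d^2_{0,-1}: k∈[0..1] ⇒ -0.333587 +0.786552 = +0.452965;  D = -0.293227+0.345246i
d^2_{1,-1}: k∈[0..1] ⇒ +0.627356 -0.493073 = +0.134283;  D = -0.112528+0.073277i
d^2_{2,-1}: single k=0 term ⇒ -0.642217;  D = +0.615817-0.182241i
Y_2^{m'}(θ=0.9763,φ=5.0963) and Σ D·Y over m':
  (-0.0340+0.2702i)·(-0.1907+0.1841i)  (+0.2170-0.4930i)·(+0.1343+0.3324i)  (-0.2932+0.3452i)·(-0.0186+0.0000i)  (-0.1125+0.0733i)·(-0.1343+0.3324i)  (+0.6158-0.1822i)·(-0.1907-0.1841i)
Y_2^-1(R⁻¹ n̂) = -0.005081-0.184156i

Re=-0.0051 Im=-0.1842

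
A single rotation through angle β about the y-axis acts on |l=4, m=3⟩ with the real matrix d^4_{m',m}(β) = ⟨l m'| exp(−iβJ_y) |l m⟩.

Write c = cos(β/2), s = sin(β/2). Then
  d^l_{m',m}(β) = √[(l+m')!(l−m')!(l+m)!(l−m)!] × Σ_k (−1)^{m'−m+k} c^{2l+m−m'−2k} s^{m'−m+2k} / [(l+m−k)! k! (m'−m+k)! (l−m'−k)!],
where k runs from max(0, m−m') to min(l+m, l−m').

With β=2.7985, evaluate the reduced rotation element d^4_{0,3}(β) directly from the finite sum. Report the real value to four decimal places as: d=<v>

d^4_{0,3}(β=2.7985) via Wigner's sum:
Half-angle: c=0.170706, s=0.985322. N=√(24·24·5040·1)=1703.830978
The bounds max(0,m−m')=3 and min(l+m,l−m')=4 give 2 terms
  k=3: (−1)^0·1703.8310/(144)·0.1707^5·0.9853^3 = +0.001641
  k=4: (−1)^1·1703.8310/(144)·0.1707^3·0.9853^5 = -0.054664
d^4_{0,3}(2.7985) = +0.001641 -0.054664 = -0.053023

d=-0.0530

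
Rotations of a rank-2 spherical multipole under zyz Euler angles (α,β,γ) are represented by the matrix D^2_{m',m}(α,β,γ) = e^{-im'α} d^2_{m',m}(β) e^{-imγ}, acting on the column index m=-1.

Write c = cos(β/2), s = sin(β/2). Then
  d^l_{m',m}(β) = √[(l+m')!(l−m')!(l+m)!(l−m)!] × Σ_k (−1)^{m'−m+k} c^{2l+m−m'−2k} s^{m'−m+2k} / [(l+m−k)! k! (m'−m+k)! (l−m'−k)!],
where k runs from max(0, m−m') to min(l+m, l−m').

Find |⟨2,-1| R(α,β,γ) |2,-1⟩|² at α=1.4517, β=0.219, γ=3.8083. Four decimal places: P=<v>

Split into d^2_{-1,-1}(β=0.219) × two z-phases.
With c≡cos(β/2)=0.994011 and s≡sin(β/2)=0.109281, N=[1·6·1·6]^{1/2}=6.000000
k∈{0,1} keeps every argument non-negative
  k=0: (−1)^0·6.0000/(6)·0.9940^4·0.1093^0 = +0.976258
  k=1: (−1)^1·6.0000/(2)·0.9940^2·0.1093^2 = -0.035399
d^2_{-1,-1}(0.219) = +0.976258 -0.035399 = +0.940858
|D^2_{-1,-1}|² = |d^2_{-1,-1}(β)|² = (+0.940858)² = 0.885215 (the z-rotation phases have unit modulus)

P=0.8852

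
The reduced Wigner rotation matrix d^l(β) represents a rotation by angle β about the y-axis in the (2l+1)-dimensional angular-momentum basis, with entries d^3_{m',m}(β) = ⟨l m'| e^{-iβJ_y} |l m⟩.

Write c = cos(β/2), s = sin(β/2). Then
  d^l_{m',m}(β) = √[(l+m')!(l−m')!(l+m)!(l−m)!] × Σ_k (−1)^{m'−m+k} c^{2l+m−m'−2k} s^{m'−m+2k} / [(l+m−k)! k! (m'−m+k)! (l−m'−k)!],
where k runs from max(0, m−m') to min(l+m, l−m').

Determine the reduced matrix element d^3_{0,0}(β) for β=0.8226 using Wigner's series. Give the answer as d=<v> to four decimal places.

d^3_{0,0}(β=0.8226) via Wigner's sum:
With c≡cos(β/2)=0.916602 and s≡sin(β/2)=0.399801, N=[6·6·6·6]^{1/2}=36.000000
k∈{0,1,2,3} keeps every argument non-negative
  k=0: (−1)^0·36.0000/(36)·0.9166^6·0.3998^0 = +0.593041
  k=1: (−1)^1·36.0000/(4)·0.9166^4·0.3998^2 = -1.015439
  k=2: (−1)^2·36.0000/(4)·0.9166^2·0.3998^4 = +0.193188
  k=3: (−1)^3·36.0000/(36)·0.9166^0·0.3998^6 = -0.004084
d^3_{0,0}(0.8226) = +0.593041 -1.015439 +0.193188 -0.004084 = -0.233294

d=-0.2333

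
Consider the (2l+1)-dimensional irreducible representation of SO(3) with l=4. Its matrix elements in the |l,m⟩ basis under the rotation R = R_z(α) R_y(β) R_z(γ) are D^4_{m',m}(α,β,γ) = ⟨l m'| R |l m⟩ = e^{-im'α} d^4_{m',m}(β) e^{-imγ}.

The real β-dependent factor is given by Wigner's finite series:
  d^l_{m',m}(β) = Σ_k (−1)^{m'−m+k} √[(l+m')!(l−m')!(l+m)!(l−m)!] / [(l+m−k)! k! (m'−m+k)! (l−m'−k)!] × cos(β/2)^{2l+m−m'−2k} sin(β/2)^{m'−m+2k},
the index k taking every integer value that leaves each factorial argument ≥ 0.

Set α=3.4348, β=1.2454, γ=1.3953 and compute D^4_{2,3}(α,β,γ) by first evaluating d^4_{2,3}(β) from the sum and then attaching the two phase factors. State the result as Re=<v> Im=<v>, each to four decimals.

First d^4_{2,3}(β=1.2454), then the phase factors e^{-i(2)α} and e^{-i(3)γ}:
Half-angle: c=0.812307, s=0.583231. N=√(720·2·5040·1)=2693.993318
Admissible k: 1..2 (factorial args all ≥0)
  k=1: (−1)^0·2693.9933/(720)·0.8123^7·0.5832^1 = +0.509266
  k=2: (−1)^1·2693.9933/(240)·0.8123^5·0.5832^3 = -0.787601
d^4_{2,3}(1.2454) = +0.509266 -0.787601 = -0.278335
D = (+0.832930-0.553378i)·(-0.278335)·(-0.502501+0.864577i) = -0.016669-0.277835i

Re=-0.0167 Im=-0.2778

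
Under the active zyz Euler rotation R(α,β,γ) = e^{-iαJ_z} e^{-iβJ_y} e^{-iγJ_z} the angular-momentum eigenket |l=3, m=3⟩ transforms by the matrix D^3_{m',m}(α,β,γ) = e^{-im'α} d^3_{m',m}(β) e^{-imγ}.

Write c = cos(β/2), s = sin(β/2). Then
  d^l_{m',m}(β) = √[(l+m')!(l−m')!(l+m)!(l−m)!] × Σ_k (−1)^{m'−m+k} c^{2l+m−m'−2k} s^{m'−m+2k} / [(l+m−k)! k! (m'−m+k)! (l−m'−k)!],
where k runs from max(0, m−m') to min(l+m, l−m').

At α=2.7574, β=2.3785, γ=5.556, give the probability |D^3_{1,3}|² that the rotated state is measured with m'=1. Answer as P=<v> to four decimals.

Split into d^3_{1,3}(β=2.3785) × two z-phases.
With c≡cos(β/2)=0.372356 and s≡sin(β/2)=0.928090, N=[24·2·720·1]^{1/2}=185.903201
k: max(0,(3)−(1))=2 … min(3+(3),3−(1))=2
  k=2: (−1)^0·185.9032/(48)·0.3724^4·0.9281^2 = +0.064130
d^3_{1,3}(2.3785) = +0.064130
|D^3_{1,3}|² = |d^3_{1,3}(β)|² = (+0.064130)² = 0.004113 (the z-rotation phases have unit modulus)

P=0.0041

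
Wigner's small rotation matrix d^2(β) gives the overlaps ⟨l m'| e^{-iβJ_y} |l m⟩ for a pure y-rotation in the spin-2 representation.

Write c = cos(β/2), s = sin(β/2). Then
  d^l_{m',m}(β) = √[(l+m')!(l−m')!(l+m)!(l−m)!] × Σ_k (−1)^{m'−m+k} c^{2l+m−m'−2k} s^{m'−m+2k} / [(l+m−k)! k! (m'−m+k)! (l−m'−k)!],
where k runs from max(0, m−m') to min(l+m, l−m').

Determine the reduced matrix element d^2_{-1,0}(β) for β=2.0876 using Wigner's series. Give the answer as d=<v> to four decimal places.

d^2_{-1,0}(β=2.0876) via Wigner's sum:
Half-angle: c=0.502939, s=0.864322. N=√(1·6·2·2)=4.898979
k∈{1,2} keeps every argument non-negative
  k=1: (−1)^0·4.8990/(2)·0.5029^3·0.8643^1 = +0.269338
  k=2: (−1)^1·4.8990/(2)·0.5029^1·0.8643^3 = -0.795458
d^2_{-1,0}(2.0876) = +0.269338 -0.795458 = -0.526120

d=-0.5261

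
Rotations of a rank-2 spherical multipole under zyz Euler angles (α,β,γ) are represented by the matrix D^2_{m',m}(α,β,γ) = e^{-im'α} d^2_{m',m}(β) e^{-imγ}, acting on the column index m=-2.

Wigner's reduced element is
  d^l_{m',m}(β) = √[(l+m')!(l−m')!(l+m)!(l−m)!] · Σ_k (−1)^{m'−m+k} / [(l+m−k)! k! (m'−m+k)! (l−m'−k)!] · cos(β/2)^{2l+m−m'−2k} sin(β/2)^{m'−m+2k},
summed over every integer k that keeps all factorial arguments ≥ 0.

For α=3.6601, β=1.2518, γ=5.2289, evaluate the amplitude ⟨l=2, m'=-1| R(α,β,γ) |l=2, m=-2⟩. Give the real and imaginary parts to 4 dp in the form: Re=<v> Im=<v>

Re=-0.0120 Im=-0.6236

D^2_{-1,-2}(3.6601,1.2518,5.2289) = e^{-i·-1·3.6601}·d^2_{-1,-2}(1.2518)·e^{-i·-2·5.2289}. Compute d first:
c=cos(1.2518/2)=0.810436, s=sin(1.2518/2)=0.585827; N=√[1·6·1·24]=12.000000
k: max(0,(-2)−(-1))=0 … min(2+(-2),2−(-1))=0
  k=0: (−1)^1·12.0000/(6)·0.8104^3·0.5858^1 = -0.623671
d^2_{-1,-2}(1.2518) = -0.623671
Phases: e^{-i·(-1)·3.6601}=-0.868560-0.495584i, e^{-i·(-2)·5.2289}=-0.512226-0.858851i ⇒ D=-0.012015-0.623556i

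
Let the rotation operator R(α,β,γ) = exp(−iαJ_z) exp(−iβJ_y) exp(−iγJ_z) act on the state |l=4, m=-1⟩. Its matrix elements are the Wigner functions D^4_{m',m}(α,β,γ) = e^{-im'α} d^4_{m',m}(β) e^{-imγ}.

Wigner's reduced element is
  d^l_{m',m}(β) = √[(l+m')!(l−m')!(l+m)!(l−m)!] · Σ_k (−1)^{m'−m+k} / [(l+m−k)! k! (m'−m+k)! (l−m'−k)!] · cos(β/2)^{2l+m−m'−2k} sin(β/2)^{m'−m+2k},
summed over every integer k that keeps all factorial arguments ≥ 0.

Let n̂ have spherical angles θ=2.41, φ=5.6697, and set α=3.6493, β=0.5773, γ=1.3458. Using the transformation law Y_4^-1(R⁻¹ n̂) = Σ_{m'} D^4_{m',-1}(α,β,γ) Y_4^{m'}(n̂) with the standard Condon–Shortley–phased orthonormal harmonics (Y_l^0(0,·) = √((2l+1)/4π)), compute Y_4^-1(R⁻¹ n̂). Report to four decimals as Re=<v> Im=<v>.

Re=-0.2950 Im=-0.0116

Need the full column D^4_{m',-1} for m'=−4..4 at α=3.6493, β=0.5773, γ=1.3458.
cos(β/2)=0.958629, sin(β/2)=0.284658
d^4_{-4,-1}: single k=3 term ⇒ +0.139739;  D = -0.135897-0.032542i
d^4_{-3,-1}: k∈[2..3] ⇒ +0.499139 -0.073353 = +0.425786;  D = +0.410056-0.114666i
d^4_{-2,-1}: k∈[1..3] ⇒ +0.898492 -0.396124 +0.023286 = +0.525654;  D = -0.373555+0.369823i
d^4_{-1,-1}: k∈[0..3] ⇒ +0.713189 -0.943284 +0.166349 -0.004889 = -0.068636;  D = -0.019147+0.065911i
d^4_{0,-1}: k∈[0..3] ⇒ -0.947094 +0.501061 -0.044181 +0.000649 = -0.489564;  D = -0.109223-0.477225i
d^4_{1,-1}: k∈[0..3] ⇒ +0.628856 -0.166349 +0.007334 -0.000043 = +0.469798;  D = -0.314240-0.349233i
d^4_{2,-1}: k∈[0..2] ⇒ -0.264082 +0.034928 -0.000616 = -0.229770;  D = -0.217344-0.074539i
d^4_{3,-1}: k∈[0..1] ⇒ +0.073353 -0.003881 = +0.069472;  D = -0.068383+0.012254i
d^4_{4,-1}: single k=0 term ⇒ -0.012322;  D = -0.009542+0.007796i
Y_4^{m'}(θ=2.41,φ=5.6697) and Σ D·Y over m':
  (-0.1359-0.0325i)·(-0.0681+0.0559i)  (+0.4101-0.1147i)·(+0.0740-0.2677i)  (-0.3736+0.3698i)·(+0.1447+0.4042i)  (-0.0191+0.0659i)·(-0.1684-0.1186i)  (-0.1092-0.4772i)·(-0.3047+0.0000i)  (-0.3142-0.3492i)·(+0.1684-0.1186i)  (-0.2173-0.0745i)·(+0.1447-0.4042i)  (-0.0684+0.0123i)·(-0.0740-0.2677i)  (-0.0095+0.0078i)·(-0.0681-0.0559i)
Y_4^-1(R⁻¹ n̂) = -0.295025-0.011597i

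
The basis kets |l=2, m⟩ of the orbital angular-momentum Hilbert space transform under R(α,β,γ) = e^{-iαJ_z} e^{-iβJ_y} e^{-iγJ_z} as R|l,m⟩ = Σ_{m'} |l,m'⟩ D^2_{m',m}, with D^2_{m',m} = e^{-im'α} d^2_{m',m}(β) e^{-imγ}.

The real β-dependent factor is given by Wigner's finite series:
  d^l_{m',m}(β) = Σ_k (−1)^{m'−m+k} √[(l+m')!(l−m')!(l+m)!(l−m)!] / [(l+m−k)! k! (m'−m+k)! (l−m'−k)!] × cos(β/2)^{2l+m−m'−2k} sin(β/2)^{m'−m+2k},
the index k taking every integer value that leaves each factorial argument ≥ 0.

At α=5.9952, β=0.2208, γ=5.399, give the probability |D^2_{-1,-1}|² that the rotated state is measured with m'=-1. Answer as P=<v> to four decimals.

P=0.8834

D^2_{-1,-1}(5.9952,0.2208,5.399) = e^{-i·-1·5.9952}·d^2_{-1,-1}(0.2208)·e^{-i·-1·5.399}. Compute d first:
With c≡cos(β/2)=0.993912 and s≡sin(β/2)=0.110176, N=[1·6·1·6]^{1/2}=6.000000
The bounds max(0,m−m')=0 and min(l+m,l−m')=1 give 2 terms
  k=0: (−1)^0·6.0000/(6)·0.9939^4·0.1102^0 = +0.975870
  k=1: (−1)^1·6.0000/(2)·0.9939^2·0.1102^2 = -0.035974
d^2_{-1,-1}(0.2208) = +0.975870 -0.035974 = +0.939896
|D^2_{-1,-1}|² = |d^2_{-1,-1}(β)|² = (+0.939896)² = 0.883404 (the z-rotation phases have unit modulus)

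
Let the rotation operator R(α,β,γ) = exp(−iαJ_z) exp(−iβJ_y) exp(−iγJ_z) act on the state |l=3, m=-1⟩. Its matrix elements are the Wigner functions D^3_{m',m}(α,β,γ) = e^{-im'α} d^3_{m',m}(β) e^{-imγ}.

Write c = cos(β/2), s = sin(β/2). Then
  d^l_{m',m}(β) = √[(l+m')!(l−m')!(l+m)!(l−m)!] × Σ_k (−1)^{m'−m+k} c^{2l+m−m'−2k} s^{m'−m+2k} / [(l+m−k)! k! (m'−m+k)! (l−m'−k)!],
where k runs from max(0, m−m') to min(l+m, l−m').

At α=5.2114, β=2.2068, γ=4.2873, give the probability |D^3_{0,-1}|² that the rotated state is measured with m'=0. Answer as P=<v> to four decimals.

P=0.0708

First d^3_{0,-1}(β=2.2068), then the phase factors e^{-i(0)α} and e^{-i(-1)γ}:
With c≡cos(β/2)=0.450563 and s≡sin(β/2)=0.892744, N=[6·6·2·24]^{1/2}=41.569219
k: max(0,(-1)−(0))=0 … min(3+(-1),3−(0))=2
  k=0: (−1)^1·41.5692/(12)·0.4506^5·0.8927^1 = -0.057425
  k=1: (−1)^2·41.5692/(4)·0.4506^3·0.8927^3 = +0.676334
  k=2: (−1)^3·41.5692/(12)·0.4506^1·0.8927^5 = -0.885080
d^3_{0,-1}(2.2068) = -0.057425 +0.676334 -0.885080 = -0.266170
|D^3_{0,-1}|² = |d^3_{0,-1}(β)|² = (-0.266170)² = 0.070847 (the z-rotation phases have unit modulus)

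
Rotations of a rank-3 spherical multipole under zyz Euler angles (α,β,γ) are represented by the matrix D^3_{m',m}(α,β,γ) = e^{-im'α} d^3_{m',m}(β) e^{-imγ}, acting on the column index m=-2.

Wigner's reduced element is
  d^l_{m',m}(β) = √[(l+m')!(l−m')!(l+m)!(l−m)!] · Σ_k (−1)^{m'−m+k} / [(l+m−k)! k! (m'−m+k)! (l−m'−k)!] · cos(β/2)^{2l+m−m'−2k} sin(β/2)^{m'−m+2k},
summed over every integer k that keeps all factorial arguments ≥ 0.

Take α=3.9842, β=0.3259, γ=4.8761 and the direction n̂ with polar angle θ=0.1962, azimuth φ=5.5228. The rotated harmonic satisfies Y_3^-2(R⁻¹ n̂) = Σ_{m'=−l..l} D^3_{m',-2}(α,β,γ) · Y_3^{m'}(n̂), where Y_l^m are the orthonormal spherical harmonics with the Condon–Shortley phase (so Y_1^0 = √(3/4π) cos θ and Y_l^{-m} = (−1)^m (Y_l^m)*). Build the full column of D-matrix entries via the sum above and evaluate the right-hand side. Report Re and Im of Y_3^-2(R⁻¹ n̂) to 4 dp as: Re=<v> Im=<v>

Need the full column D^3_{m',-2} for m'=−3..3 at α=3.9842, β=0.3259, γ=4.8761.
cos(β/2)=0.986753, sin(β/2)=0.162230
d^3_{-3,-2}: single k=1 term ⇒ +0.371748;  D = -0.356611+0.105001i
d^3_{-2,-2}: k∈[0..1] ⇒ +0.923104 -0.124757 = +0.798347;  D = +0.341376-0.721679i
d^3_{-1,-2}: k∈[0..1] ⇒ -0.479925 +0.025945 = -0.453980;  D = -0.177109-0.418008i
d^3_{0,-2}: k∈[0..1] ⇒ +0.136665 -0.003694 = +0.132971;  D = -0.125906-0.042764i
d^3_{1,-2}: k∈[0..1] ⇒ -0.025945 +0.000351 = -0.025594;  D = -0.022272+0.012610i
d^3_{2,-2}: k∈[0..1] ⇒ +0.003372 -0.000018 = +0.003354;  D = -0.000709+0.003278i
d^3_{3,-2}: single k=0 term ⇒ -0.000272;  D = +0.000160+0.000220i
Y_3^{m'}(θ=0.1962,φ=5.5228) and Σ D·Y over m':
  (-0.3566+0.1050i)·(-0.0020+0.0023i)  (+0.3414-0.7217i)·(+0.0019+0.0380i)  (-0.1771-0.4180i)·(+0.1739+0.1654i)  (-0.1259-0.0428i)·(+0.6625+0.0000i)  (-0.0223+0.0126i)·(-0.1739+0.1654i)  (-0.0007+0.0033i)·(+0.0019-0.0380i)  (+0.0002+0.0002i)·(+0.0020+0.0023i)
Y_3^-2(R⁻¹ n̂) = -0.014572-0.125609i

Re=-0.0146 Im=-0.1256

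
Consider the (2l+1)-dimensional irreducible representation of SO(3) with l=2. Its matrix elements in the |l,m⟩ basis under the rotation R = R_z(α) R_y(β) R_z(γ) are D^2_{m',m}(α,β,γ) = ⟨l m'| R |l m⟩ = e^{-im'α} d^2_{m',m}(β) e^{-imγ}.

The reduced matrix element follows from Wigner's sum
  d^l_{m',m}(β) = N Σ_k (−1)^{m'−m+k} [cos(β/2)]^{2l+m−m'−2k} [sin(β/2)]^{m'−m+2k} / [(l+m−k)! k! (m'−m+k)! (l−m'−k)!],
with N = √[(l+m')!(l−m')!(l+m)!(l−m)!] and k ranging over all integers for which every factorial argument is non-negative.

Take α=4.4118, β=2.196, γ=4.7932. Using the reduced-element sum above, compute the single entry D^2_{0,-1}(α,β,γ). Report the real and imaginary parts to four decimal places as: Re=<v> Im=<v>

D^2_{0,-1}(4.4118,2.196,4.7932) = e^{-i·0·4.4118}·d^2_{0,-1}(2.196)·e^{-i·-1·4.7932}. Compute d first:
c=cos(2.196/2)=0.455378, s=sin(2.196/2)=0.890298; N=√[2·2·1·6]=4.898979
k: max(0,(-1)−(0))=0 … min(2+(-1),2−(0))=1
  k=0: (−1)^1·4.8990/(2)·0.4554^3·0.8903^1 = -0.205933
  k=1: (−1)^2·4.8990/(2)·0.4554^1·0.8903^3 = +0.787144
d^2_{0,-1}(2.196) = -0.205933 +0.787144 = +0.581211
Phases: e^{-i·(0)·4.4118}=+1.000000+0.000000i, e^{-i·(-1)·4.7932}=+0.080723-0.996737i ⇒ D=+0.046917-0.579314i

Re=0.0469 Im=-0.5793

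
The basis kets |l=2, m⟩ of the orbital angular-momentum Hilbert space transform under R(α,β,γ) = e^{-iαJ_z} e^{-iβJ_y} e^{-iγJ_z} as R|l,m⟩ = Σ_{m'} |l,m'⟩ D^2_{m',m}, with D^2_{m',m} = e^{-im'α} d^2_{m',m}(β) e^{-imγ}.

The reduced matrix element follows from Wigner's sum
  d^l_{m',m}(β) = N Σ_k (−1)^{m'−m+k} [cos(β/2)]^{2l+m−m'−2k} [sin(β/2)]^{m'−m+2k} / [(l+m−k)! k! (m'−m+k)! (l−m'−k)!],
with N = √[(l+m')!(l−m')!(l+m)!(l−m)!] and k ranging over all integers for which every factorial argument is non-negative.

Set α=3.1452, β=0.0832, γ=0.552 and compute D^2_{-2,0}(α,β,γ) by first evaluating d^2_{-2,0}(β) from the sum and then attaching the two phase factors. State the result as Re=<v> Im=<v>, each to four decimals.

Re=0.0042 Im=0.0000

Split into d^2_{-2,0}(β=0.0832) × two z-phases.
c=cos(0.0832/2)=0.999135, s=sin(0.0832/2)=0.041588; N=√[1·24·2·2]=9.797959
Admissible k: 2..2 (factorial args all ≥0)
  k=2: (−1)^0·9.7980/(4)·0.9991^2·0.0416^2 = +0.004229
d^2_{-2,0}(0.0832) = +0.004229
D = (+0.999974+0.007215i)·(+0.004229)·(+1.000000+0.000000i) = +0.004229+0.000031i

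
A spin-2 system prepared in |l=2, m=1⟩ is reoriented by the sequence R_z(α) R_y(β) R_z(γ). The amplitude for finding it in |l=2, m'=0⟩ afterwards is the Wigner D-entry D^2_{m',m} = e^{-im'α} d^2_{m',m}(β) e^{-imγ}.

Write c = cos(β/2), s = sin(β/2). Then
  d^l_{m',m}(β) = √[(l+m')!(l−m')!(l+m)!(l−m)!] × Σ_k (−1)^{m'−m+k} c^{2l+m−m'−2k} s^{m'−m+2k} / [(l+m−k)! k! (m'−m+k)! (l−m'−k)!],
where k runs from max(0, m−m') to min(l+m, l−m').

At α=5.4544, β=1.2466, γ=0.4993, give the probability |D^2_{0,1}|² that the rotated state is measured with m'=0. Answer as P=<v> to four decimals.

D^2_{0,1}(5.4544,1.2466,0.4993) = e^{-i·0·5.4544}·d^2_{0,1}(1.2466)·e^{-i·1·0.4993}. Compute d first:
With c≡cos(β/2)=0.811957 and s≡sin(β/2)=0.583718, N=[2·2·6·1]^{1/2}=4.898979
The bounds max(0,m−m')=1 and min(l+m,l−m')=2 give 2 terms
  k=1: (−1)^0·4.8990/(2)·0.8120^3·0.5837^1 = +0.765380
  k=2: (−1)^1·4.8990/(2)·0.8120^1·0.5837^3 = -0.395564
d^2_{0,1}(1.2466) = +0.765380 -0.395564 = +0.369815
|D^2_{0,1}|² = |d^2_{0,1}(β)|² = (+0.369815)² = 0.136763 (the z-rotation phases have unit modulus)

P=0.1368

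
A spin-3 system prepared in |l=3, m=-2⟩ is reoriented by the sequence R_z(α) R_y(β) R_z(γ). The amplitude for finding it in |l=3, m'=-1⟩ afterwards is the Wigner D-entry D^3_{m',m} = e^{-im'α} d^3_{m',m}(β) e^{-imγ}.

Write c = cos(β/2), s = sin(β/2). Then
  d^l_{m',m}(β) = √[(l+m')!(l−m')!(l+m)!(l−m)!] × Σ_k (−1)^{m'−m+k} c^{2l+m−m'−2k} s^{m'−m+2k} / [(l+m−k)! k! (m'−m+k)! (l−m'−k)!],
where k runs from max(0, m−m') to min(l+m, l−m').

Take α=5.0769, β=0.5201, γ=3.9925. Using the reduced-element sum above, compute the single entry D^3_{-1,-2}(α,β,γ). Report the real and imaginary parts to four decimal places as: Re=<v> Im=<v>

First d^3_{-1,-2}(β=0.5201), then the phase factors e^{-i(-1)α} and e^{-i(-2)γ}:
Half-angle: c=0.966377, s=0.257129. N=√(2·24·1·120)=75.894664
The bounds max(0,m−m')=0 and min(l+m,l−m')=1 give 2 terms
  k=0: (−1)^1·75.8947/(24)·0.9664^5·0.2571^1 = -0.685305
  k=1: (−1)^2·75.8947/(12)·0.9664^3·0.2571^3 = +0.097034
d^3_{-1,-2}(0.5201) = -0.685305 +0.097034 = -0.588272
D = (+0.356492-0.934298i)·(-0.588272)·(-0.130644+0.991429i) = -0.517513-0.279722i

Re=-0.5175 Im=-0.2797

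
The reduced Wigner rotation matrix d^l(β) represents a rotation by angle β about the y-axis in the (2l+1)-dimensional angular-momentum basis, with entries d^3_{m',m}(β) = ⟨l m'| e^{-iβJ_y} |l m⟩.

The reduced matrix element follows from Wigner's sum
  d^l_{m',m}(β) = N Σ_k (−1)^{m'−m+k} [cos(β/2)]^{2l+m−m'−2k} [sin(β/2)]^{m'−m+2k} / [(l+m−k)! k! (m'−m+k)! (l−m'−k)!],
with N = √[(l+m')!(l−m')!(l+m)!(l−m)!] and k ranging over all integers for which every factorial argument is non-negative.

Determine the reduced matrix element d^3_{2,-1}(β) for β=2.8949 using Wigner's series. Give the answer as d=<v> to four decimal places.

d=0.3630

d^3_{2,-1}(β=2.8949) via Wigner's sum:
Half-angle: c=0.123034, s=0.992402. N=√(120·1·2·24)=75.894664
The bounds max(0,m−m')=0 and min(l+m,l−m')=1 give 2 terms
  k=0: (−1)^3·75.8947/(12)·0.1230^3·0.9924^3 = -0.011512
  k=1: (−1)^4·75.8947/(24)·0.1230^1·0.9924^5 = +0.374510
d^3_{2,-1}(2.8949) = -0.011512 +0.374510 = +0.362998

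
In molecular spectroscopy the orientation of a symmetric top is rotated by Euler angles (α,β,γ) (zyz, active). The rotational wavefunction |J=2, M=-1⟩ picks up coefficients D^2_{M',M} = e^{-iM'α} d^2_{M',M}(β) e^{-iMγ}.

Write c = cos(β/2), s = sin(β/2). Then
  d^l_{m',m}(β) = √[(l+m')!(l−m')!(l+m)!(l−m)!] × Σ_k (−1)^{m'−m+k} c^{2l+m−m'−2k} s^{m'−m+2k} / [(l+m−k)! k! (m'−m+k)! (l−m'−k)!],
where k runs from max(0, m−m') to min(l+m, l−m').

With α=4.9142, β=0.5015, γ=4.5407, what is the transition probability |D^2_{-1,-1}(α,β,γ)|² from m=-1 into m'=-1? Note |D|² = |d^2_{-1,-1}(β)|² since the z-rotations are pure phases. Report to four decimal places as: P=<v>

P=0.5003

Split into d^2_{-1,-1}(β=0.5015) × two z-phases.
With c≡cos(β/2)=0.968727 and s≡sin(β/2)=0.248131, N=[1·6·1·6]^{1/2}=6.000000
Admissible k: 0..1 (factorial args all ≥0)
  k=0: (−1)^0·6.0000/(6)·0.9687^4·0.2481^0 = +0.880653
  k=1: (−1)^1·6.0000/(2)·0.9687^2·0.2481^2 = -0.173334
d^2_{-1,-1}(0.5015) = +0.880653 -0.173334 = +0.707319
|D^2_{-1,-1}|² = |d^2_{-1,-1}(β)|² = (+0.707319)² = 0.500300 (the z-rotation phases have unit modulus)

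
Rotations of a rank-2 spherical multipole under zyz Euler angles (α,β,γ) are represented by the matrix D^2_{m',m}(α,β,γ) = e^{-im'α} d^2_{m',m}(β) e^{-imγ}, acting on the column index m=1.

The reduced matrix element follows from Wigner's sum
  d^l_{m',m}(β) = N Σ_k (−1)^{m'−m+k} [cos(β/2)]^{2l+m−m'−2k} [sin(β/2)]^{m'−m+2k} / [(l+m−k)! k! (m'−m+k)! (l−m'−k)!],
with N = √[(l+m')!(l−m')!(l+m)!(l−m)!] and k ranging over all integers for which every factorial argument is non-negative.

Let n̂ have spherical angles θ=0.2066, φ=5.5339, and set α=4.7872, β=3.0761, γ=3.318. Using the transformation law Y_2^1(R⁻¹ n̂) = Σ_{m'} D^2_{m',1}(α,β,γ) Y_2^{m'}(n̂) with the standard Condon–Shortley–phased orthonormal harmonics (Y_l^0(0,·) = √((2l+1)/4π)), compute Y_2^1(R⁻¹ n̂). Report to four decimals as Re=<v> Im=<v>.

Need the full column D^2_{m',1} for m'=−2..2 at α=4.7872, β=3.0761, γ=3.318.
cos(β/2)=0.032740, sin(β/2)=0.999464
d^2_{-2,1}: single k=3 term ⇒ +0.065376;  D = +0.065352-0.001751i
d^2_{-1,1}: k∈[2..3] ⇒ +0.003212 -0.997857 = -0.994645;  D = -0.100879-0.989516i
d^2_{0,1}: k∈[1..2] ⇒ +0.000086 -0.080069 = -0.079983;  D = +0.078741-0.014036i
d^2_{1,1}: k∈[0..1] ⇒ +0.000001 -0.003212 = -0.003211;  D = +0.000798+0.003110i
d^2_{2,1}: single k=0 term ⇒ -0.000070;  D = -0.000066+0.000022i
Y_2^{m'}(θ=0.2066,φ=5.5339) and Σ D·Y over m':
  (+0.0654-0.0018i)·(+0.0012+0.0162i)  (-0.1009-0.9895i)·(+0.1136+0.1056i)  (+0.0787-0.0140i)·(+0.5910+0.0000i)  (+0.0008+0.0031i)·(-0.1136+0.1056i)  (-0.0001+0.0000i)·(+0.0012-0.0162i)
Y_2^1(R⁻¹ n̂) = +0.139301-0.130537i

Re=0.1393 Im=-0.1305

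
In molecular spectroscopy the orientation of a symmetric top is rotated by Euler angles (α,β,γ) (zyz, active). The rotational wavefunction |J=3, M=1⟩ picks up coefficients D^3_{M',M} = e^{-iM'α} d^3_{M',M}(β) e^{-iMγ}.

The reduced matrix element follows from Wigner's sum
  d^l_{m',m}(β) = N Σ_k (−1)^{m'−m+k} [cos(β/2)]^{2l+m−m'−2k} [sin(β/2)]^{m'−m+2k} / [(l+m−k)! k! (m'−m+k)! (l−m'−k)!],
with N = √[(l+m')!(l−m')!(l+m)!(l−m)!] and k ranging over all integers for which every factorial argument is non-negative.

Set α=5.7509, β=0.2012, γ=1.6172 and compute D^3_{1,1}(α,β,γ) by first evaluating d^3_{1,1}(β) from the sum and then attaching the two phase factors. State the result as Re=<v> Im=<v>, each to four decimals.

Split into d^3_{1,1}(β=0.2012) × two z-phases.
With c≡cos(β/2)=0.994944 and s≡sin(β/2)=0.100430, N=[24·2·24·2]^{1/2}=48.000000
Admissible k: 0..2 (factorial args all ≥0)
  k=0: (−1)^0·48.0000/(48)·0.9949^6·0.1004^0 = +0.970045
  k=1: (−1)^1·48.0000/(6)·0.9949^4·0.1004^2 = -0.079071
  k=2: (−1)^2·48.0000/(8)·0.9949^2·0.1004^4 = +0.000604
d^3_{1,1}(0.2012) = +0.970045 -0.079071 +0.000604 = +0.891579
Phases: e^{-i·(1)·5.7509}=+0.861650+0.507504i, e^{-i·(1)·1.6172}=-0.046387-0.998924i ⇒ D=+0.416357-0.788391i

Re=0.4164 Im=-0.7884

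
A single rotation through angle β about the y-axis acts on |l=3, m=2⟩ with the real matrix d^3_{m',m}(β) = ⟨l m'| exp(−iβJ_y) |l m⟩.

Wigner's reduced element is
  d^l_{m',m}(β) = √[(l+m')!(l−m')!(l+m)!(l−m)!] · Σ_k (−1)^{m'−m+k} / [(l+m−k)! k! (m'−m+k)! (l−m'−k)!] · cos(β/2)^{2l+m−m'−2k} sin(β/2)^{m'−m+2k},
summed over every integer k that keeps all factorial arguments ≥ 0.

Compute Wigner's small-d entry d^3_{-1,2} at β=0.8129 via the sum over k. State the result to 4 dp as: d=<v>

d=0.2748

d^3_{-1,2}(β=0.8129) via Wigner's sum:
c=cos(0.8129/2)=0.918530, s=sin(0.8129/2)=0.395351; N=√[2·24·120·1]=75.894664
k: max(0,(2)−(-1))=3 … min(3+(2),3−(-1))=4
  k=3: (−1)^0·75.8947/(12)·0.9185^3·0.3954^3 = +0.302872
  k=4: (−1)^1·75.8947/(24)·0.9185^1·0.3954^5 = -0.028055
d^3_{-1,2}(0.8129) = +0.302872 -0.028055 = +0.274817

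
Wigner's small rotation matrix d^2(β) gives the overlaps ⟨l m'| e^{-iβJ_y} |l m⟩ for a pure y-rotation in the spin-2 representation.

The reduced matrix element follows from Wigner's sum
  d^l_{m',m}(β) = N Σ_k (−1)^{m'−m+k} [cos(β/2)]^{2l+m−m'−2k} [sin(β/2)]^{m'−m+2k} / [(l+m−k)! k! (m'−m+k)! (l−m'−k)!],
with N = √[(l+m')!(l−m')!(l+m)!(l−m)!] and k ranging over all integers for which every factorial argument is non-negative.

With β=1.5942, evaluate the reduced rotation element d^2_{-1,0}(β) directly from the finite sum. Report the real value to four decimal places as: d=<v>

d=-0.0287

d^2_{-1,0}(β=1.5942) via Wigner's sum:
With c≡cos(β/2)=0.698784 and s≡sin(β/2)=0.715333, N=[1·6·2·2]^{1/2}=4.898979
Admissible k: 1..2 (factorial args all ≥0)
  k=1: (−1)^0·4.8990/(2)·0.6988^3·0.7153^1 = +0.597878
  k=2: (−1)^1·4.8990/(2)·0.6988^1·0.7153^3 = -0.626531
d^2_{-1,0}(1.5942) = +0.597878 -0.626531 = -0.028653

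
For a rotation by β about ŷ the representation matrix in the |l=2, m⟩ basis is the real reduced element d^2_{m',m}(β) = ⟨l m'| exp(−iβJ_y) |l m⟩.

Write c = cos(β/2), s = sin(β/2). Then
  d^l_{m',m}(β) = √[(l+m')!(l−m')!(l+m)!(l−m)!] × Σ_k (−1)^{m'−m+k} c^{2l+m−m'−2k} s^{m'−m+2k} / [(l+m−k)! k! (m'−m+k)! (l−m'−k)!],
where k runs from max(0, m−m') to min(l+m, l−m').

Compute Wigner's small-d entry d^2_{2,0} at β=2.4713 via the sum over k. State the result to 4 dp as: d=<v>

d^2_{2,0}(β=2.4713) via Wigner's sum:
c=cos(2.4713/2)=0.328907, s=sin(2.4713/2)=0.944362; N=√[24·1·2·2]=9.797959
k∈{0} keeps every argument non-negative
  k=0: (−1)^2·9.7980/(4)·0.3289^2·0.9444^2 = +0.236320
d^2_{2,0}(2.4713) = +0.236320

d=0.2363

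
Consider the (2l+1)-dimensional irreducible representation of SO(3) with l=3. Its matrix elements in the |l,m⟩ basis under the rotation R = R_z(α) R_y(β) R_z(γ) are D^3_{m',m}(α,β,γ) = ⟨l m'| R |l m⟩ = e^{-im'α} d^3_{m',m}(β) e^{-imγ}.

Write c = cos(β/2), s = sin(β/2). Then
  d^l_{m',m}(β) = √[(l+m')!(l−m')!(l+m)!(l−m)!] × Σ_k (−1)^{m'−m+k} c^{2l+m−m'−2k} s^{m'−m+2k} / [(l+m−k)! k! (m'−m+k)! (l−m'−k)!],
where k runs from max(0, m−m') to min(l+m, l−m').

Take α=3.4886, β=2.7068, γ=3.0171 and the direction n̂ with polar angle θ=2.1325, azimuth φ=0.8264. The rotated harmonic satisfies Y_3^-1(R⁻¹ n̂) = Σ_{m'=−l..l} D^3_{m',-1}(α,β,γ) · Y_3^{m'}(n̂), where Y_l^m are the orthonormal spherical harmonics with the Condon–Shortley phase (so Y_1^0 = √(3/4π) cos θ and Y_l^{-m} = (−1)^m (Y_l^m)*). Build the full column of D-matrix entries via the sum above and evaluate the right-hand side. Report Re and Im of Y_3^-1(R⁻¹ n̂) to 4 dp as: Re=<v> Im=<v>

Need the full column D^3_{m',-1} for m'=−3..3 at α=3.4886, β=2.7068, γ=3.0171.
cos(β/2)=0.215688, sin(β/2)=0.976462
d^3_{-3,-1}: single k=2 term ⇒ +0.007992;  D = +0.004864+0.006342i
d^3_{-2,-1}: k∈[1..2] ⇒ +0.001441 -0.059085 = -0.057643;  D = +0.048545+0.031083i
d^3_{-1,-1}: k∈[0..2] ⇒ +0.000101 -0.016508 +0.253761 = +0.237353;  D = +0.231502+0.052380i
d^3_{0,-1}: k∈[0..2] ⇒ -0.001579 +0.097086 -0.663276 = -0.567769;  D = +0.563375-0.070501i
d^3_{1,-1}: k∈[0..2] ⇒ +0.012381 -0.338348 +0.866828 = +0.540861;  D = +0.481847-0.245672i
d^3_{2,-1}: k∈[0..1] ⇒ -0.059085 +0.605485 = +0.546400;  D = -0.373362+0.398942i
d^3_{3,-1}: single k=0 term ⇒ +0.163802;  D = +0.064583-0.150533i
Y_3^{m'}(θ=2.1325,φ=0.8264) and Σ D·Y over m':
  (+0.0049+0.0063i)·(-0.1994-0.1556i)  (+0.0485+0.0311i)·(+0.0319+0.3886i)  (+0.2315+0.0524i)·(+0.0776-0.0842i)  (+0.5634-0.0705i)·(+0.3144+0.0000i)  (+0.4818-0.2457i)·(-0.0776-0.0842i)  (-0.3734+0.3989i)·(+0.0319-0.3886i)  (+0.0646-0.1505i)·(+0.1994-0.1556i)
Y_3^-1(R⁻¹ n̂) = +0.263469+0.076495i

Re=0.2635 Im=0.0765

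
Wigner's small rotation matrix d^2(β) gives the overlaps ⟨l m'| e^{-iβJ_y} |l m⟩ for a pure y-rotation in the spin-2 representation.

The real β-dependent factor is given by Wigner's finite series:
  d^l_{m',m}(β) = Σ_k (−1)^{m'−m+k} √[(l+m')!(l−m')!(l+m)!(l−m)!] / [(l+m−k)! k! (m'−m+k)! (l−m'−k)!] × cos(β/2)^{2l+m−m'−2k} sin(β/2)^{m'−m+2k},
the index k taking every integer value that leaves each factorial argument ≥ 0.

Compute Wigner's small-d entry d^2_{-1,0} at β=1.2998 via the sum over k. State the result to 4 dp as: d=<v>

d^2_{-1,0}(β=1.2998) via Wigner's sum:
c=cos(1.2998/2)=0.796144, s=sin(1.2998/2)=0.605107; N=√[1·6·2·2]=4.898979
k: max(0,(0)−(-1))=1 … min(2+(0),2−(-1))=2
  k=1: (−1)^0·4.8990/(2)·0.7961^3·0.6051^1 = +0.747968
  k=2: (−1)^1·4.8990/(2)·0.7961^1·0.6051^3 = -0.432079
d^2_{-1,0}(1.2998) = +0.747968 -0.432079 = +0.315889

d=0.3159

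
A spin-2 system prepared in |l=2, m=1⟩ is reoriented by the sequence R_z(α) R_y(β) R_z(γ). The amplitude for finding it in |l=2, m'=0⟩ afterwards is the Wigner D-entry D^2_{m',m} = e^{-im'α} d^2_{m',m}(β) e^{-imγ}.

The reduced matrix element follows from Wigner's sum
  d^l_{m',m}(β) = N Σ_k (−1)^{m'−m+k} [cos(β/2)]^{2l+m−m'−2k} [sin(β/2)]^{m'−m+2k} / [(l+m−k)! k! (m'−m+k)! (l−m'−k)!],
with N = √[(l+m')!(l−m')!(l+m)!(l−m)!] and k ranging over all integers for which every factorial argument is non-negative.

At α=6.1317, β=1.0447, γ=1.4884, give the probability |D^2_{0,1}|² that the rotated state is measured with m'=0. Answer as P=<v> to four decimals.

P=0.2829

Split into d^2_{0,1}(β=1.0447) × two z-phases.
c=cos(1.0447/2)=0.866649, s=sin(1.0447/2)=0.498918; N=√[2·2·6·1]=4.898979
Admissible k: 1..2 (factorial args all ≥0)
  k=1: (−1)^0·4.8990/(2)·0.8666^3·0.4989^1 = +0.795490
  k=2: (−1)^1·4.8990/(2)·0.8666^1·0.4989^3 = -0.263637
d^2_{0,1}(1.0447) = +0.795490 -0.263637 = +0.531853
|D^2_{0,1}|² = |d^2_{0,1}(β)|² = (+0.531853)² = 0.282868 (the z-rotation phases have unit modulus)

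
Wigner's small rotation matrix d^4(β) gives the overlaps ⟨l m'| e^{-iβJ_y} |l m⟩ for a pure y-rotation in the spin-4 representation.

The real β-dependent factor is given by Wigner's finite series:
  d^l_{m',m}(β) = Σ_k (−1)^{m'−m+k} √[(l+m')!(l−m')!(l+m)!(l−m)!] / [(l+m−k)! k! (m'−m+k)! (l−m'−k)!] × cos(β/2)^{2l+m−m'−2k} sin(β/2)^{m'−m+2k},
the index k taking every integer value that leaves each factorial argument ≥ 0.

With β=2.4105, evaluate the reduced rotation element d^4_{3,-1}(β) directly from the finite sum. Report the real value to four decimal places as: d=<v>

d=-0.5087

d^4_{3,-1}(β=2.4105) via Wigner's sum:
With c≡cos(β/2)=0.357460 and s≡sin(β/2)=0.933929, N=[5040·1·6·120]^{1/2}=1904.940944
Admissible k: 0..1 (factorial args all ≥0)
  k=0: (−1)^4·1904.9409/(144)·0.3575^4·0.9339^4 = +0.164317
  k=1: (−1)^5·1904.9409/(240)·0.3575^2·0.9339^6 = -0.672986
d^4_{3,-1}(2.4105) = +0.164317 -0.672986 = -0.508670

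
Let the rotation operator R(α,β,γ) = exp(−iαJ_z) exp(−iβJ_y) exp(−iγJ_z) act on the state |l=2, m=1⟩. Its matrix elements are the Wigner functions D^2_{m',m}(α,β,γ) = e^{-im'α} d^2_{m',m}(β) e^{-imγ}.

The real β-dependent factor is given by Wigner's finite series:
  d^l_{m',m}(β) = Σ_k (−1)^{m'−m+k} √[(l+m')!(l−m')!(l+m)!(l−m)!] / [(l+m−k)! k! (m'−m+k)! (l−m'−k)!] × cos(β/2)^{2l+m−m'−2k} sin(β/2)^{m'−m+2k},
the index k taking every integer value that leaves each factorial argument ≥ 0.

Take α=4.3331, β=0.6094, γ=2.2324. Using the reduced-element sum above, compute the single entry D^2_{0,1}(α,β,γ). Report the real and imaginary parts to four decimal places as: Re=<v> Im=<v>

D^2_{0,1}(4.3331,0.6094,2.2324) = e^{-i·0·4.3331}·d^2_{0,1}(0.6094)·e^{-i·1·2.2324}. Compute d first:
Half-angle: c=0.953937, s=0.300007. N=√(2·2·6·1)=4.898979
The bounds max(0,m−m')=1 and min(l+m,l−m')=2 give 2 terms
  k=1: (−1)^0·4.8990/(2)·0.9539^3·0.3000^1 = +0.637920
  k=2: (−1)^1·4.8990/(2)·0.9539^1·0.3000^3 = -0.063094
d^2_{0,1}(0.6094) = +0.637920 -0.063094 = +0.574826
Attach z-rotation phases: D = e^{-i(0)(4.3331)}·(+0.574826)·e^{-i(1)(2.2324)} = -0.353163-0.453542i

Re=-0.3532 Im=-0.4535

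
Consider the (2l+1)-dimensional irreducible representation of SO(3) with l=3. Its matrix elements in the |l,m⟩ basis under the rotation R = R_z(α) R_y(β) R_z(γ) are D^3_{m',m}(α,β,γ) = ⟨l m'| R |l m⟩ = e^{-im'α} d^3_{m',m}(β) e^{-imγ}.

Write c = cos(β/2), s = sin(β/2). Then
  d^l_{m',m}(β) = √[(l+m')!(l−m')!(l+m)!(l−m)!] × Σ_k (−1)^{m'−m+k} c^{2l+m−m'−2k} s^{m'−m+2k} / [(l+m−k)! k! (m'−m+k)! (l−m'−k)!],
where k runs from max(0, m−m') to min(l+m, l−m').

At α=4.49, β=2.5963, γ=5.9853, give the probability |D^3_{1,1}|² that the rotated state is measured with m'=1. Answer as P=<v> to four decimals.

Split into d^3_{1,1}(β=2.5963) × two z-phases.
Half-angle: c=0.269281, s=0.963062. N=√(24·2·24·2)=48.000000
Admissible k: 0..2 (factorial args all ≥0)
  k=0: (−1)^0·48.0000/(48)·0.2693^6·0.9631^0 = +0.000381
  k=1: (−1)^1·48.0000/(6)·0.2693^4·0.9631^2 = -0.039014
  k=2: (−1)^2·48.0000/(8)·0.2693^2·0.9631^4 = +0.374265
d^3_{1,1}(2.5963) = +0.000381 -0.039014 +0.374265 = +0.335632
|D^3_{1,1}|² = |d^3_{1,1}(β)|² = (+0.335632)² = 0.112649 (the z-rotation phases have unit modulus)

P=0.1126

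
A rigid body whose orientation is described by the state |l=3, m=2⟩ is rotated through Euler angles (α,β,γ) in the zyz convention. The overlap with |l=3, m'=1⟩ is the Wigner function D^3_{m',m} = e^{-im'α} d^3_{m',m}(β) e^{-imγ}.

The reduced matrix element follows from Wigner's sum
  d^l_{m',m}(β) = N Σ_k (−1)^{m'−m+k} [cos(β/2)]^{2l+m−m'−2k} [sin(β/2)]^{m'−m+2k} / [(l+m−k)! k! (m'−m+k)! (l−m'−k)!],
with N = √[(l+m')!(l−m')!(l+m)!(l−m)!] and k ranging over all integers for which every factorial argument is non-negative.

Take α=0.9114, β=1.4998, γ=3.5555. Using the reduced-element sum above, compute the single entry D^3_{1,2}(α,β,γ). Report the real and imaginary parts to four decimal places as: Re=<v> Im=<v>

D^3_{1,2}(0.9114,1.4998,3.5555) = e^{-i·1·0.9114}·d^3_{1,2}(1.4998)·e^{-i·2·3.5555}. Compute d first:
Half-angle: c=0.731757, s=0.681566. N=√(24·2·120·1)=75.894664
k∈{1,2} keeps every argument non-negative
  k=1: (−1)^0·75.8947/(24)·0.7318^5·0.6816^1 = +0.452212
  k=2: (−1)^1·75.8947/(12)·0.7318^3·0.6816^3 = -0.784610
d^3_{1,2}(1.4998) = +0.452212 -0.784610 = -0.332398
Phases: e^{-i·(1)·0.9114}=+0.612640-0.790362i, e^{-i·(2)·3.5555}=+0.676487-0.736455i ⇒ D=+0.055718+0.327695i

Re=0.0557 Im=0.3277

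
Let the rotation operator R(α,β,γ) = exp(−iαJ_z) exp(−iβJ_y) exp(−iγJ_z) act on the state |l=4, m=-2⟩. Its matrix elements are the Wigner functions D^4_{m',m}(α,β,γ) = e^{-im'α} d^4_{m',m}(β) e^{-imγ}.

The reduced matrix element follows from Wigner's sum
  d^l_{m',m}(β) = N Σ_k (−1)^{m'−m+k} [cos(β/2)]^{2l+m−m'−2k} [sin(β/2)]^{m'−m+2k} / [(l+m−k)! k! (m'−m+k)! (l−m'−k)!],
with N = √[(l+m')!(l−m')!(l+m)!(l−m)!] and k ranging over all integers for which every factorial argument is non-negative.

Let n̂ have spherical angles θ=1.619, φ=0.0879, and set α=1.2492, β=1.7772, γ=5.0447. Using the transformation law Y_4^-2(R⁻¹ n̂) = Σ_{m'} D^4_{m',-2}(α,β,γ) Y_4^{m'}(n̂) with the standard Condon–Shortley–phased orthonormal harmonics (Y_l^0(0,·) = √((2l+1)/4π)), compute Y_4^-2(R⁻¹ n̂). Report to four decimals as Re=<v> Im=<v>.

Re=0.0239 Im=0.0218

Need the full column D^4_{m',-2} for m'=−4..4 at α=1.2492, β=1.7772, γ=5.0447.
cos(β/2)=0.630499, sin(β/2)=0.776190
d^4_{-4,-2}: single k=2 term ⇒ +0.200273;  D = -0.162793+0.116653i
d^4_{-3,-2}: k∈[1..2] ⇒ +0.115033 -0.523013 = -0.407979;  D = -0.120631-0.389737i
d^4_{-2,-2}: k∈[0..2] ⇒ +0.024973 -0.454177 +0.860402 = +0.431199;  D = +0.431100+0.009240i
d^4_{-1,-2}: k∈[0..2] ⇒ -0.130436 +0.988401 -0.998639 = -0.140674;  D = -0.047314+0.132478i
d^4_{0,-2}: k∈[0..2] ⇒ +0.359058 -1.451110 +0.824704 = -0.267347;  D = +0.210442+0.164890i
d^4_{1,-2}: k∈[0..2] ⇒ -0.658934 +1.497959 -0.454042 = +0.384982;  D = -0.321054+0.212451i
d^4_{2,-2}: k∈[0..2] ⇒ +0.860402 -1.043177 +0.131748 = -0.051027;  D = -0.013265-0.049273i
d^4_{3,-2}: k∈[0..1] ⇒ -0.792645 +0.400428 = -0.392217;  D = -0.391544-0.022977i
d^4_{4,-2}: single k=0 term ⇒ +0.459998;  D = +0.170713-0.427148i
Y_4^{m'}(θ=1.619,φ=0.0879) and Σ D·Y over m':
  (-0.1628+0.1167i)·(+0.4135-0.1517i)  (-0.1206-0.3897i)·(-0.0580+0.0157i)  (+0.4311+0.0092i)·(-0.3233+0.0574i)  (-0.0473+0.1325i)·(+0.0677-0.0060i)  (+0.2104+0.1649i)·(+0.3100+0.0000i)  (-0.3211+0.2125i)·(-0.0677-0.0060i)  (-0.0133-0.0493i)·(-0.3233-0.0574i)  (-0.3915-0.0230i)·(+0.0580+0.0157i)  (+0.1707-0.4271i)·(+0.4135+0.1517i)
Y_4^-2(R⁻¹ n̂) = +0.023908+0.021810i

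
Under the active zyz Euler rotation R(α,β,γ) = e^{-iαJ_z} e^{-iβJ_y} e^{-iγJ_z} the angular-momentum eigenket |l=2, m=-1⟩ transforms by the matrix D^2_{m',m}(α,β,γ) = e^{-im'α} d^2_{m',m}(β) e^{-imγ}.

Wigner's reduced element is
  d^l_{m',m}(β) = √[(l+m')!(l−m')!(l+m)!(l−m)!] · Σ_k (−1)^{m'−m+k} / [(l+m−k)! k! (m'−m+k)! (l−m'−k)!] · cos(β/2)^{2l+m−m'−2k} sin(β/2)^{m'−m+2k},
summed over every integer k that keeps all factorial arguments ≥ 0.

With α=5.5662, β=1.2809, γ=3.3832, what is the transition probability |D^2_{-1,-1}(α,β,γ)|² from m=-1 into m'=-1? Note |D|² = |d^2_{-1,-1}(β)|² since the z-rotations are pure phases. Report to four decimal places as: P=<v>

First d^2_{-1,-1}(β=1.2809), then the phase factors e^{-i(-1)α} and e^{-i(-1)γ}:
Half-angle: c=0.801827, s=0.597556. N=√(1·6·1·6)=6.000000
k∈{0,1} keeps every argument non-negative
  k=0: (−1)^0·6.0000/(6)·0.8018^4·0.5976^0 = +0.413354
  k=1: (−1)^1·6.0000/(2)·0.8018^2·0.5976^2 = -0.688716
d^2_{-1,-1}(1.2809) = +0.413354 -0.688716 = -0.275362
|D^2_{-1,-1}|² = |d^2_{-1,-1}(β)|² = (-0.275362)² = 0.075824 (the z-rotation phases have unit modulus)

P=0.0758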